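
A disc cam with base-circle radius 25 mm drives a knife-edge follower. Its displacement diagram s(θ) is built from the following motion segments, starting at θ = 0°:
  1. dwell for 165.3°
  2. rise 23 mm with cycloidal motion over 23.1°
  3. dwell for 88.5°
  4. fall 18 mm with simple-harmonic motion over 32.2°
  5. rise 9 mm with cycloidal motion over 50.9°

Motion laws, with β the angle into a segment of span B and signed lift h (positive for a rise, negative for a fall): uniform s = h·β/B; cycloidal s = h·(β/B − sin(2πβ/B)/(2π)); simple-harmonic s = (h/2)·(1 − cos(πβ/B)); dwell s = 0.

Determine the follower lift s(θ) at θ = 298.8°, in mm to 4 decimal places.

seg 1 [0°–165.3°] dwell: s stays 0.0000
seg 2 [165.3°–188.4°] cycloidal, h=23: full span → s += 23 → s = 23.0000
seg 3 [188.4°–276.9°] dwell: s stays 23.0000
seg 4 [276.9°–309.1°] simple-harmonic, h=-18: θ=298.8° here. β=21.9, B=32.2. -18/2·(1 − cos(π·0.6801)) = -13.8254 → s = 9.1746

9.1746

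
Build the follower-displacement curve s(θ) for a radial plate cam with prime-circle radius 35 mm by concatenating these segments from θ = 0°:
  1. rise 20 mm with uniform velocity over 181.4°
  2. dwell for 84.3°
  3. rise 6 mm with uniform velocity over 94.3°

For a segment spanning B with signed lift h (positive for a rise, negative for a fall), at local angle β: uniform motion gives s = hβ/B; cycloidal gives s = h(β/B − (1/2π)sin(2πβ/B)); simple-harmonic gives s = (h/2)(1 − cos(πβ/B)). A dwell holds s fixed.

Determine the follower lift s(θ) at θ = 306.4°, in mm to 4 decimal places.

seg 1 [0°–181.4°] uniform, h=20: full span → s += 20 → s = 20.0000
seg 2 [181.4°–265.7°] dwell: s stays 20.0000
seg 3 [265.7°–360°] uniform, h=6: θ=306.4° here. β=40.7, B=94.3. 6·40.7/94.3 = 2.5896 → s = 22.5896

22.5896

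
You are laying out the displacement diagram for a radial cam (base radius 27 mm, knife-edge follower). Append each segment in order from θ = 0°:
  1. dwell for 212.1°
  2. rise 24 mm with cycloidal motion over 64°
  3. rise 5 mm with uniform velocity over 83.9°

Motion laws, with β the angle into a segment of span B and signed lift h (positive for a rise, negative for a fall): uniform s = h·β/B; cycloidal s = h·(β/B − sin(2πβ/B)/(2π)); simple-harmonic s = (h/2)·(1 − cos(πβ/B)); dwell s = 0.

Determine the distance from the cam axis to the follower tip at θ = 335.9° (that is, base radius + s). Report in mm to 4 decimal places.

seg 1 [0°–212.1°] dwell: s stays 0.0000
seg 2 [212.1°–276.1°] cycloidal, h=24: full span → s += 24 → s = 24.0000
seg 3 [276.1°–360°] uniform, h=5: θ=335.9° here. β=59.8, B=83.9. 5·59.8/83.9 = 3.5638 → s = 27.5638
radial distance = base radius + s = 27 + 27.5638 = 54.5638

54.5638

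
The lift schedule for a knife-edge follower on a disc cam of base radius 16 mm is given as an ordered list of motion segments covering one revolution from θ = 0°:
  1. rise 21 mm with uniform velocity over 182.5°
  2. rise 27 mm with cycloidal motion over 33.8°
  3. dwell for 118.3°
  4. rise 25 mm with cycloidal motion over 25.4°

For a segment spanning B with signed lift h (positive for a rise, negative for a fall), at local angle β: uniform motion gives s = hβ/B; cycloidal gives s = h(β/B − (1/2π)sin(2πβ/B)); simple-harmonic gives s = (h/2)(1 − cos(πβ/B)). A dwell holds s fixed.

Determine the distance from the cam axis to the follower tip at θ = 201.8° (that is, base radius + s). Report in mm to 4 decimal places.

seg 1 [0°–182.5°] uniform, h=21: full span → s += 21 → s = 21.0000
seg 2 [182.5°–216.3°] cycloidal, h=27: θ=201.8° here. β=19.3, B=33.8. 27·(0.5710 − sin(2π·0.5710)/(2π)) = 17.2713 → s = 38.2713
radial distance = base radius + s = 16 + 38.2713 = 54.2713

54.2713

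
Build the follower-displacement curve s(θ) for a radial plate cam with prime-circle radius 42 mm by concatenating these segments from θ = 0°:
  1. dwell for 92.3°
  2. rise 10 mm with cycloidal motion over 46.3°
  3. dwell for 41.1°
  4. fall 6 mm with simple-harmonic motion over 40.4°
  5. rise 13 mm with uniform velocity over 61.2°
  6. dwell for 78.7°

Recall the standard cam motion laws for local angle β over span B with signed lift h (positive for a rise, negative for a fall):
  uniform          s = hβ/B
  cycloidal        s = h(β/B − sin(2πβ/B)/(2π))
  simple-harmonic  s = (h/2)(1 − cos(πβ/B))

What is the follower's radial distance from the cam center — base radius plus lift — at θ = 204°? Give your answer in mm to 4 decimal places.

seg 1 [0°–92.3°] dwell: s stays 0.0000
seg 2 [92.3°–138.6°] cycloidal, h=10: full span → s += 10 → s = 10.0000
seg 3 [138.6°–179.7°] dwell: s stays 10.0000
seg 4 [179.7°–220.1°] simple-harmonic, h=-6: θ=204° here. β=24.3, B=40.4. -6/2·(1 − cos(π·0.6015)) = -3.9404 → s = 6.0596
radial distance = base radius + s = 42 + 6.0596 = 48.0596

48.0596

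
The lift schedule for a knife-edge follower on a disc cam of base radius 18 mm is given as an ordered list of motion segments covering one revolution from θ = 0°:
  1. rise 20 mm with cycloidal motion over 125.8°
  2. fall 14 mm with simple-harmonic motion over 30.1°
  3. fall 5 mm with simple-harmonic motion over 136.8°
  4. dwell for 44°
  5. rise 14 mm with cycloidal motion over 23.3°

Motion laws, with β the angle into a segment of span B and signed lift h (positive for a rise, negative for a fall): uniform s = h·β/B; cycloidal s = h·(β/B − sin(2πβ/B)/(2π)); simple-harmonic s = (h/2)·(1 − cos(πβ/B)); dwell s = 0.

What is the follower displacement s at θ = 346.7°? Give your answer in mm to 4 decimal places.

seg 1 [0°–125.8°] cycloidal, h=20: full span → s += 20 → s = 20.0000
seg 2 [125.8°–155.9°] simple-harmonic, h=-14: full span → s += -14 → s = 6.0000
seg 3 [155.9°–292.7°] simple-harmonic, h=-5: full span → s += -5 → s = 1.0000
seg 4 [292.7°–336.7°] dwell: s stays 1.0000
seg 5 [336.7°–360°] cycloidal, h=14: θ=346.7° here. β=10, B=23.3. 14·(0.4292 − sin(2π·0.4292)/(2π)) = 5.0496 → s = 6.0496

6.0496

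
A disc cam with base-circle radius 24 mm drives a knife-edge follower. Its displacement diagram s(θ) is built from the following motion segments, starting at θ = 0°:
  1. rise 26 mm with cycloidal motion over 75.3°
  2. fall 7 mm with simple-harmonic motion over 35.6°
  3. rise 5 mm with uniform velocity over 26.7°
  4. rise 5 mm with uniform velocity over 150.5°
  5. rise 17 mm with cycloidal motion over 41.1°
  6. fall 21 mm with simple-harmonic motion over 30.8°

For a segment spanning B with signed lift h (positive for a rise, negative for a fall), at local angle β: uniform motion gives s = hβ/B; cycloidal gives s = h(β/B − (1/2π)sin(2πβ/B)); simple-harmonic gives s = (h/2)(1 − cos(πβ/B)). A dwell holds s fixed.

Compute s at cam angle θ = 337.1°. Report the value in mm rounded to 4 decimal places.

seg 1 [0°–75.3°] cycloidal, h=26: full span → s += 26 → s = 26.0000
seg 2 [75.3°–110.9°] simple-harmonic, h=-7: full span → s += -7 → s = 19.0000
seg 3 [110.9°–137.6°] uniform, h=5: full span → s += 5 → s = 24.0000
seg 4 [137.6°–288.1°] uniform, h=5: full span → s += 5 → s = 29.0000
seg 5 [288.1°–329.2°] cycloidal, h=17: full span → s += 17 → s = 46.0000
seg 6 [329.2°–360°] simple-harmonic, h=-21: θ=337.1° here. β=7.9, B=30.8. -21/2·(1 − cos(π·0.2565)) = -3.2284 → s = 42.7716

42.7716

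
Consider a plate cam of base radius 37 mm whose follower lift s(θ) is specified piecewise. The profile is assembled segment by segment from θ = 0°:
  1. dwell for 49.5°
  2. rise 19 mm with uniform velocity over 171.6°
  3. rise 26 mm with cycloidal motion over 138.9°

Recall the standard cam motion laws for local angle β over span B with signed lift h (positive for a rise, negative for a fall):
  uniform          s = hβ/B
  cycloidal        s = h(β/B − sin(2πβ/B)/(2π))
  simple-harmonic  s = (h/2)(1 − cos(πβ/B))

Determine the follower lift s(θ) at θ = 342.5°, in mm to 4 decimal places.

seg 1 [0°–49.5°] dwell: s stays 0.0000
seg 2 [49.5°–221.1°] uniform, h=19: full span → s += 19 → s = 19.0000
seg 3 [221.1°–360°] cycloidal, h=26: θ=342.5° here. β=121.4, B=138.9. 26·(0.8740 − sin(2π·0.8740)/(2π)) = 25.6684 → s = 44.6684

44.6684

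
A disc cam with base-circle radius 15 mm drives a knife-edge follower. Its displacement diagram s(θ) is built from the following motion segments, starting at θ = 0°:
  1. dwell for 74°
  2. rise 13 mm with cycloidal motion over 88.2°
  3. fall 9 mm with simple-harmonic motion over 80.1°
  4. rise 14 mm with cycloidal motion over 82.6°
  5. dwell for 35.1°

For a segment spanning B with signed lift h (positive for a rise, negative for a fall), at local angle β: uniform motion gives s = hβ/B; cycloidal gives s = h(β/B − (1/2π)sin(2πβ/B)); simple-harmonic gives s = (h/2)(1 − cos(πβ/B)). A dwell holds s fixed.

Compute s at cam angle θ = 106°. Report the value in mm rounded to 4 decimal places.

seg 1 [0°–74°] dwell: s stays 0.0000
seg 2 [74°–162.2°] cycloidal, h=13: θ=106° here. β=32, B=88.2. 13·(0.3628 − sin(2π·0.3628)/(2π)) = 3.1459 → s = 3.1459

3.1459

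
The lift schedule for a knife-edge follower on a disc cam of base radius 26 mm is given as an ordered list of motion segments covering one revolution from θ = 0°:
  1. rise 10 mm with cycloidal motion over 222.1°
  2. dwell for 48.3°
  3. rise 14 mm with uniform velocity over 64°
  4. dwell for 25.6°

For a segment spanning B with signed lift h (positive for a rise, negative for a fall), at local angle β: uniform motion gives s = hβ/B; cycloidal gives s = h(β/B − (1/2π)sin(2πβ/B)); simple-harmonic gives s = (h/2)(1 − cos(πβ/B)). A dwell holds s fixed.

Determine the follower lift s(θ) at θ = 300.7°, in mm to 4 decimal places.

seg 1 [0°–222.1°] cycloidal, h=10: full span → s += 10 → s = 10.0000
seg 2 [222.1°–270.4°] dwell: s stays 10.0000
seg 3 [270.4°–334.4°] uniform, h=14: θ=300.7° here. β=30.3, B=64. 14·30.3/64 = 6.6281 → s = 16.6281

16.6281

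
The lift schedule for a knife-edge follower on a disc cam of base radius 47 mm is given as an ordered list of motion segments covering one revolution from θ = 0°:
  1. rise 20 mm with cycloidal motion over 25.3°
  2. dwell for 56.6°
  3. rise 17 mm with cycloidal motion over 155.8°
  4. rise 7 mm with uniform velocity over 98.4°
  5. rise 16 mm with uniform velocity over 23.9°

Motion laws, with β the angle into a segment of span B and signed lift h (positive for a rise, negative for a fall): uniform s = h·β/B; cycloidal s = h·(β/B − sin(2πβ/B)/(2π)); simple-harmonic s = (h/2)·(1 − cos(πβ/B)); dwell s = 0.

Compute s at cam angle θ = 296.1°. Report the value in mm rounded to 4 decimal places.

seg 1 [0°–25.3°] cycloidal, h=20: full span → s += 20 → s = 20.0000
seg 2 [25.3°–81.9°] dwell: s stays 20.0000
seg 3 [81.9°–237.7°] cycloidal, h=17: full span → s += 17 → s = 37.0000
seg 4 [237.7°–336.1°] uniform, h=7: θ=296.1° here. β=58.4, B=98.4. 7·58.4/98.4 = 4.1545 → s = 41.1545

41.1545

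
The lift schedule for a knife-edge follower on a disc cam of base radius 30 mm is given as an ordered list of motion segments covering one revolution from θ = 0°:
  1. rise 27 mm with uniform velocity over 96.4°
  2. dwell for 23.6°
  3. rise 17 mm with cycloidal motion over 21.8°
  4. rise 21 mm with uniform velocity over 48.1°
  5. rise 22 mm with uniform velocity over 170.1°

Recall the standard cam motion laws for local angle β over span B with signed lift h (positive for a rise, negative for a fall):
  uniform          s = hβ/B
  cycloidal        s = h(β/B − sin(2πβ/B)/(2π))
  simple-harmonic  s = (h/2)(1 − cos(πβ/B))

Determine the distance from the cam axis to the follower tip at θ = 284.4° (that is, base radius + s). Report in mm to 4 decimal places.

seg 1 [0°–96.4°] uniform, h=27: full span → s += 27 → s = 27.0000
seg 2 [96.4°–120°] dwell: s stays 27.0000
seg 3 [120°–141.8°] cycloidal, h=17: full span → s += 17 → s = 44.0000
seg 4 [141.8°–189.9°] uniform, h=21: full span → s += 21 → s = 65.0000
seg 5 [189.9°–360°] uniform, h=22: θ=284.4° here. β=94.5, B=170.1. 22·94.5/170.1 = 12.2222 → s = 77.2222
radial distance = base radius + s = 30 + 77.2222 = 107.2222

107.2222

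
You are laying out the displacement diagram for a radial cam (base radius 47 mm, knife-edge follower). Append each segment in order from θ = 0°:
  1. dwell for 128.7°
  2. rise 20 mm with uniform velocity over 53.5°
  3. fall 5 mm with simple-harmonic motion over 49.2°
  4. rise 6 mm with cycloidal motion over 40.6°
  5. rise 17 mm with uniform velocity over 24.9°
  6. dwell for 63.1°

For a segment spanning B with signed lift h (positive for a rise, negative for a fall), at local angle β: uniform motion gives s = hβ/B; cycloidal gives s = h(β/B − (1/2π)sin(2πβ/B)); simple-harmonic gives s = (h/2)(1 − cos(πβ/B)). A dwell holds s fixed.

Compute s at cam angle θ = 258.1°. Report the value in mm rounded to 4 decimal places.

seg 1 [0°–128.7°] dwell: s stays 0.0000
seg 2 [128.7°–182.2°] uniform, h=20: full span → s += 20 → s = 20.0000
seg 3 [182.2°–231.4°] simple-harmonic, h=-5: full span → s += -5 → s = 15.0000
seg 4 [231.4°–272°] cycloidal, h=6: θ=258.1° here. β=26.7, B=40.6. 6·(0.6576 − sin(2π·0.6576)/(2π)) = 4.7444 → s = 19.7444

19.7444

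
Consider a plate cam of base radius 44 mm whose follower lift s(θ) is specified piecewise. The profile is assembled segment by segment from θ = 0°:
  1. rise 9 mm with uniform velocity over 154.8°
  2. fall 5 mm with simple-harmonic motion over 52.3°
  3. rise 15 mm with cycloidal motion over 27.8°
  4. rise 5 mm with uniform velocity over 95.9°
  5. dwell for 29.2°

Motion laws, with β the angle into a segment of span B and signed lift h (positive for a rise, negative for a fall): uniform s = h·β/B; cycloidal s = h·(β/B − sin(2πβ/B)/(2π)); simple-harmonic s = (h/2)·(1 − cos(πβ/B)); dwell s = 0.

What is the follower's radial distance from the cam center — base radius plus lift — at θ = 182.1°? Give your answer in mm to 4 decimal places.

seg 1 [0°–154.8°] uniform, h=9: full span → s += 9 → s = 9.0000
seg 2 [154.8°–207.1°] simple-harmonic, h=-5: θ=182.1° here. β=27.3, B=52.3. -5/2·(1 − cos(π·0.5220)) = -2.6726 → s = 6.3274
radial distance = base radius + s = 44 + 6.3274 = 50.3274

50.3274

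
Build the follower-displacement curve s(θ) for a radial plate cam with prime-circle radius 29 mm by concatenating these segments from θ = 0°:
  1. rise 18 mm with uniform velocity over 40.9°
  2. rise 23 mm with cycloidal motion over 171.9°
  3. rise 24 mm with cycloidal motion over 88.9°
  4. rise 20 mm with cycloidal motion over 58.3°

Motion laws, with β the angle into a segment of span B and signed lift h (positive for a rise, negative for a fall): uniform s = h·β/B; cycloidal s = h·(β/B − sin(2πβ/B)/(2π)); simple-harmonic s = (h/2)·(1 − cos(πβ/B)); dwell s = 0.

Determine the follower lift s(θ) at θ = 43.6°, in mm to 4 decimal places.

seg 1 [0°–40.9°] uniform, h=18: full span → s += 18 → s = 18.0000
seg 2 [40.9°–212.8°] cycloidal, h=23: θ=43.6° here. β=2.7, B=171.9. 23·(0.0157 − sin(2π·0.0157)/(2π)) = 0.0006 → s = 18.0006

18.0006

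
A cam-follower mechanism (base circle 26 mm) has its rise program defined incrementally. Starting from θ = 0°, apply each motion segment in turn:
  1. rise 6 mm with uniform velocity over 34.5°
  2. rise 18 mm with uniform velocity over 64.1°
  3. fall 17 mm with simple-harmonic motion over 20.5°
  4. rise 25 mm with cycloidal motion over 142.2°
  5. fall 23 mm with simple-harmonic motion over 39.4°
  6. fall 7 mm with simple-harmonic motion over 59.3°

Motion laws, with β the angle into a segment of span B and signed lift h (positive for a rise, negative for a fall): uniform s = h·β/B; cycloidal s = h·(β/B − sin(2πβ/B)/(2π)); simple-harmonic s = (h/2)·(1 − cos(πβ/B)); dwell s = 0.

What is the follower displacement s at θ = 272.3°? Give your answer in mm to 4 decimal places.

seg 1 [0°–34.5°] uniform, h=6: full span → s += 6 → s = 6.0000
seg 2 [34.5°–98.6°] uniform, h=18: full span → s += 18 → s = 24.0000
seg 3 [98.6°–119.1°] simple-harmonic, h=-17: full span → s += -17 → s = 7.0000
seg 4 [119.1°–261.3°] cycloidal, h=25: full span → s += 25 → s = 32.0000
seg 5 [261.3°–300.7°] simple-harmonic, h=-23: θ=272.3° here. β=11, B=39.4. -23/2·(1 − cos(π·0.2792)) = -4.1470 → s = 27.8530

27.8530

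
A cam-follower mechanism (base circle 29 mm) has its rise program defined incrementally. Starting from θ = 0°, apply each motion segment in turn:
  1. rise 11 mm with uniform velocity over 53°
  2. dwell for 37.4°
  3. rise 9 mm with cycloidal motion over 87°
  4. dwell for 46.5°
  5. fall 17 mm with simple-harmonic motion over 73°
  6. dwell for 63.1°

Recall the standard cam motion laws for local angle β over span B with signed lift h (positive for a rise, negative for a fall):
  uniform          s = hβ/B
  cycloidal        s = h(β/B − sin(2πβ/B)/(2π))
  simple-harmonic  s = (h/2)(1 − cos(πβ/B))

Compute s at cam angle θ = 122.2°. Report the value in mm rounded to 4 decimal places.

seg 1 [0°–53°] uniform, h=11: full span → s += 11 → s = 11.0000
seg 2 [53°–90.4°] dwell: s stays 11.0000
seg 3 [90.4°–177.4°] cycloidal, h=9: θ=122.2° here. β=31.8, B=87. 9·(0.3655 − sin(2π·0.3655)/(2π)) = 2.2183 → s = 13.2183

13.2183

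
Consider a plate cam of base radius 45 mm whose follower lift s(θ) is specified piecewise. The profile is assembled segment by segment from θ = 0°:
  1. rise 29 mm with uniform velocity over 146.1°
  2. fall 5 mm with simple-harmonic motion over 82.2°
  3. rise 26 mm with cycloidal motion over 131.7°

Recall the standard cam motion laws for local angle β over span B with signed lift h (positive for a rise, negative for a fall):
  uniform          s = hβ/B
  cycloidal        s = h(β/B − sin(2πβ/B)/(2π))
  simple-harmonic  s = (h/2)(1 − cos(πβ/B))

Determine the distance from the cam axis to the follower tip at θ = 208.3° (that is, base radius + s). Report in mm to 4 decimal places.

seg 1 [0°–146.1°] uniform, h=29: full span → s += 29 → s = 29.0000
seg 2 [146.1°–228.3°] simple-harmonic, h=-5: θ=208.3° here. β=62.2, B=82.2. -5/2·(1 − cos(π·0.7567)) = -4.3045 → s = 24.6955
radial distance = base radius + s = 45 + 24.6955 = 69.6955

69.6955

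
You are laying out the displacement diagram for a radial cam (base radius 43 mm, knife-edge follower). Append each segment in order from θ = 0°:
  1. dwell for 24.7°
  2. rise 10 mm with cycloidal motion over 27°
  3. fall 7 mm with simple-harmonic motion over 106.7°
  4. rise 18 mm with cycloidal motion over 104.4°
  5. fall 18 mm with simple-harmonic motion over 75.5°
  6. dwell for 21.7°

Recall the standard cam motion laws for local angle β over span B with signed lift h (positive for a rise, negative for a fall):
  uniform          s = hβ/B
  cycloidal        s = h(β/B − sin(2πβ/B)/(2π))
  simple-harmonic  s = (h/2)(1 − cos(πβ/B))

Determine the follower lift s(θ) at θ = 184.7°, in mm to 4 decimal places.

seg 1 [0°–24.7°] dwell: s stays 0.0000
seg 2 [24.7°–51.7°] cycloidal, h=10: full span → s += 10 → s = 10.0000
seg 3 [51.7°–158.4°] simple-harmonic, h=-7: full span → s += -7 → s = 3.0000
seg 4 [158.4°–262.8°] cycloidal, h=18: θ=184.7° here. β=26.3, B=104.4. 18·(0.2519 − sin(2π·0.2519)/(2π)) = 1.6699 → s = 4.6699

4.6699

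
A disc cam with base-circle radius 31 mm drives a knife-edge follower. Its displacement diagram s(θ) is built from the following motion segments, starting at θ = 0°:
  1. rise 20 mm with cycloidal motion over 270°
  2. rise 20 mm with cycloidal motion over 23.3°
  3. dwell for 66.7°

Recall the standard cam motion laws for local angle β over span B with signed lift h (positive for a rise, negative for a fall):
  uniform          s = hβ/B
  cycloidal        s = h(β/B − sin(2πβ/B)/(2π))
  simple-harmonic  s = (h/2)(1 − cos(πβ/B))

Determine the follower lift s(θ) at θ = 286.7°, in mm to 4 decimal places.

seg 1 [0°–270°] cycloidal, h=20: full span → s += 20 → s = 20.0000
seg 2 [270°–293.3°] cycloidal, h=20: θ=286.7° here. β=16.7, B=23.3. 20·(0.7167 − sin(2π·0.7167)/(2π)) = 17.4486 → s = 37.4486

37.4486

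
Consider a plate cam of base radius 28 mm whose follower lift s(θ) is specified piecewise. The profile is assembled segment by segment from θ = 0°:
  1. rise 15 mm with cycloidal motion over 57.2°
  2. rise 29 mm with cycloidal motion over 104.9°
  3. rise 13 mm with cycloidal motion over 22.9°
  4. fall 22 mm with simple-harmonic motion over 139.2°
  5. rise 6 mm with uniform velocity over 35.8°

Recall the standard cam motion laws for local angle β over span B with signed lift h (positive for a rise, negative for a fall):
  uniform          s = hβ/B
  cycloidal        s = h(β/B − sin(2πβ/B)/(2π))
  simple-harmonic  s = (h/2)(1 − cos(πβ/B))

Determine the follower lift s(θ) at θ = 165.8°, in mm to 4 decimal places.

seg 1 [0°–57.2°] cycloidal, h=15: full span → s += 15 → s = 15.0000
seg 2 [57.2°–162.1°] cycloidal, h=29: full span → s += 29 → s = 44.0000
seg 3 [162.1°–185°] cycloidal, h=13: θ=165.8° here. β=3.7, B=22.9. 13·(0.1616 − sin(2π·0.1616)/(2π)) = 0.3426 → s = 44.3426

44.3426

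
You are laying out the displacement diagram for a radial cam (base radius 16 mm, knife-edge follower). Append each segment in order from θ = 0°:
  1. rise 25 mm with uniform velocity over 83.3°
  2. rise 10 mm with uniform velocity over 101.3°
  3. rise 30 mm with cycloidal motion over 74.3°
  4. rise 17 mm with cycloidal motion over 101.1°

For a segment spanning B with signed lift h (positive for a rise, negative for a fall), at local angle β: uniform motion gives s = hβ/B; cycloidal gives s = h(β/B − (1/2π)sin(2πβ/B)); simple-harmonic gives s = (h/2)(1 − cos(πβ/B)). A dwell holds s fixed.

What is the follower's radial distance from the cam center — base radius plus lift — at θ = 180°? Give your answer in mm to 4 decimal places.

seg 1 [0°–83.3°] uniform, h=25: full span → s += 25 → s = 25.0000
seg 2 [83.3°–184.6°] uniform, h=10: θ=180° here. β=96.7, B=101.3. 10·96.7/101.3 = 9.5459 → s = 34.5459
radial distance = base radius + s = 16 + 34.5459 = 50.5459

50.5459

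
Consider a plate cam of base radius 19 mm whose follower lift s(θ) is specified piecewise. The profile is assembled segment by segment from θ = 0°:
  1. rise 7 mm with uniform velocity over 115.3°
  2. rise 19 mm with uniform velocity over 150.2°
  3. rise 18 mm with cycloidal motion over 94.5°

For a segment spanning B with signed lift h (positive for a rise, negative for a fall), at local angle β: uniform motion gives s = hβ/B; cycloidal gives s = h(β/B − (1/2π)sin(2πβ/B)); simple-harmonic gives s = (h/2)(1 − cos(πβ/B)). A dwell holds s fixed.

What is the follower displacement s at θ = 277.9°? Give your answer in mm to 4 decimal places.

seg 1 [0°–115.3°] uniform, h=7: full span → s += 7 → s = 7.0000
seg 2 [115.3°–265.5°] uniform, h=19: full span → s += 19 → s = 26.0000
seg 3 [265.5°–360°] cycloidal, h=18: θ=277.9° here. β=12.4, B=94.5. 18·(0.1312 − sin(2π·0.1312)/(2π)) = 0.2586 → s = 26.2586

26.2586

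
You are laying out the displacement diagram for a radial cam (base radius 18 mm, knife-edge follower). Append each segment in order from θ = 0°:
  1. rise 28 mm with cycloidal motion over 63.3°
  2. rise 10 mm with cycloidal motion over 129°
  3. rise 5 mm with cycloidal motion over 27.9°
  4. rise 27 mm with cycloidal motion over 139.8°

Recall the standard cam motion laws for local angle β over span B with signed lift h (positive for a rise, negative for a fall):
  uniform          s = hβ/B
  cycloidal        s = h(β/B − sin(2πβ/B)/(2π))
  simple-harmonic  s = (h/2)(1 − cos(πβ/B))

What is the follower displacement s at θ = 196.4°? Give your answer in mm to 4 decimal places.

seg 1 [0°–63.3°] cycloidal, h=28: full span → s += 28 → s = 28.0000
seg 2 [63.3°–192.3°] cycloidal, h=10: full span → s += 10 → s = 38.0000
seg 3 [192.3°–220.2°] cycloidal, h=5: θ=196.4° here. β=4.1, B=27.9. 5·(0.1470 − sin(2π·0.1470)/(2π)) = 0.1000 → s = 38.1000

38.1000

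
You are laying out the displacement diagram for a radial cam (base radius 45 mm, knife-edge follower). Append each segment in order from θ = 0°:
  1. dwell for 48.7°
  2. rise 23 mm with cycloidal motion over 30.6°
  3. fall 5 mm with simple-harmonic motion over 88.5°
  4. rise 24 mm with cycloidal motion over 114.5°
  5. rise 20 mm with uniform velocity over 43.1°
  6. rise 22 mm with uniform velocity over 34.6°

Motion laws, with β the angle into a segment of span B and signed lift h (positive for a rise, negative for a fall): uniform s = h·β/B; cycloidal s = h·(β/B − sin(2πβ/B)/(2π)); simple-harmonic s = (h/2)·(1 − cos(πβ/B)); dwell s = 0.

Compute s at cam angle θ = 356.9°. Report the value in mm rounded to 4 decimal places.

seg 1 [0°–48.7°] dwell: s stays 0.0000
seg 2 [48.7°–79.3°] cycloidal, h=23: full span → s += 23 → s = 23.0000
seg 3 [79.3°–167.8°] simple-harmonic, h=-5: full span → s += -5 → s = 18.0000
seg 4 [167.8°–282.3°] cycloidal, h=24: full span → s += 24 → s = 42.0000
seg 5 [282.3°–325.4°] uniform, h=20: full span → s += 20 → s = 62.0000
seg 6 [325.4°–360°] uniform, h=22: θ=356.9° here. β=31.5, B=34.6. 22·31.5/34.6 = 20.0289 → s = 82.0289

82.0289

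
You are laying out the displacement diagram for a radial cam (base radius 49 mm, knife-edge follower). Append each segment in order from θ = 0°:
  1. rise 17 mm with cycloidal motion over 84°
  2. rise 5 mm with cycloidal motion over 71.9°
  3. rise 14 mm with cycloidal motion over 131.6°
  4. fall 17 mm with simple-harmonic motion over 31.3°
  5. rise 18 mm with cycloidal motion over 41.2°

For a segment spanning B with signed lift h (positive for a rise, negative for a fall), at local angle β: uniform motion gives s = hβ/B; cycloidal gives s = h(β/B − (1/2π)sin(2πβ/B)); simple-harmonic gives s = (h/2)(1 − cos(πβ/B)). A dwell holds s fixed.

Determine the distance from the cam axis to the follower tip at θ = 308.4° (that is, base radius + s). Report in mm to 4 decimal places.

seg 1 [0°–84°] cycloidal, h=17: full span → s += 17 → s = 17.0000
seg 2 [84°–155.9°] cycloidal, h=5: full span → s += 5 → s = 22.0000
seg 3 [155.9°–287.5°] cycloidal, h=14: full span → s += 14 → s = 36.0000
seg 4 [287.5°–318.8°] simple-harmonic, h=-17: θ=308.4° here. β=20.9, B=31.3. -17/2·(1 − cos(π·0.6677)) = -12.7746 → s = 23.2254
radial distance = base radius + s = 49 + 23.2254 = 72.2254

72.2254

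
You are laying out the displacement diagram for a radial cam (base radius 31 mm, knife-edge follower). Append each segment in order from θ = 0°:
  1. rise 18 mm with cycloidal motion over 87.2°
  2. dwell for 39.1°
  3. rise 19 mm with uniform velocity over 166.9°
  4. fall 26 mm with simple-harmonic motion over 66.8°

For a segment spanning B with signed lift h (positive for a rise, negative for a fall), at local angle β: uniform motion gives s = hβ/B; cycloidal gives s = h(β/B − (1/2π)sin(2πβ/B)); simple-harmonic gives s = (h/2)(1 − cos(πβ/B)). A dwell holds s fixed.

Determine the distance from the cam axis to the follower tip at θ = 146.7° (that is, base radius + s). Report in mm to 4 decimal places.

seg 1 [0°–87.2°] cycloidal, h=18: full span → s += 18 → s = 18.0000
seg 2 [87.2°–126.3°] dwell: s stays 18.0000
seg 3 [126.3°–293.2°] uniform, h=19: θ=146.7° here. β=20.4, B=166.9. 19·20.4/166.9 = 2.3223 → s = 20.3223
radial distance = base radius + s = 31 + 20.3223 = 51.3223

51.3223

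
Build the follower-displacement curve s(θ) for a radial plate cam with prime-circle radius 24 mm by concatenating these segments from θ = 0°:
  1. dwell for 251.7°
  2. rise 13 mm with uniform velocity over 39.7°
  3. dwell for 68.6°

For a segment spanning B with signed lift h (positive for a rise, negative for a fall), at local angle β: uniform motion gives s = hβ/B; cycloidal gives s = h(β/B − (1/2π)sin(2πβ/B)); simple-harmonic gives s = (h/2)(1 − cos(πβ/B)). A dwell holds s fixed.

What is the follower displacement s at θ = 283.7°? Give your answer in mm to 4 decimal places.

seg 1 [0°–251.7°] dwell: s stays 0.0000
seg 2 [251.7°–291.4°] uniform, h=13: θ=283.7° here. β=32, B=39.7. 13·32/39.7 = 10.4786 → s = 10.4786

10.4786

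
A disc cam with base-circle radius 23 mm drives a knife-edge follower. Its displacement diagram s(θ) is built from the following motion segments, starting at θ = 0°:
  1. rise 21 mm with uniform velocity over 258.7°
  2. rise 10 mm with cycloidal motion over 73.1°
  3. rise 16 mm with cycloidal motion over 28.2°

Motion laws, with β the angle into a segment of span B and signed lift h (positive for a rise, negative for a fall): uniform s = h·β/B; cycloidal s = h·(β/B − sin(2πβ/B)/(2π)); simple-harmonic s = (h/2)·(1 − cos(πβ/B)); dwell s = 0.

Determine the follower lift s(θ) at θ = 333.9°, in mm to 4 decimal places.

seg 1 [0°–258.7°] uniform, h=21: full span → s += 21 → s = 21.0000
seg 2 [258.7°–331.8°] cycloidal, h=10: full span → s += 10 → s = 31.0000
seg 3 [331.8°–360°] cycloidal, h=16: θ=333.9° here. β=2.1, B=28.2. 16·(0.0745 − sin(2π·0.0745)/(2π)) = 0.0430 → s = 31.0430

31.0430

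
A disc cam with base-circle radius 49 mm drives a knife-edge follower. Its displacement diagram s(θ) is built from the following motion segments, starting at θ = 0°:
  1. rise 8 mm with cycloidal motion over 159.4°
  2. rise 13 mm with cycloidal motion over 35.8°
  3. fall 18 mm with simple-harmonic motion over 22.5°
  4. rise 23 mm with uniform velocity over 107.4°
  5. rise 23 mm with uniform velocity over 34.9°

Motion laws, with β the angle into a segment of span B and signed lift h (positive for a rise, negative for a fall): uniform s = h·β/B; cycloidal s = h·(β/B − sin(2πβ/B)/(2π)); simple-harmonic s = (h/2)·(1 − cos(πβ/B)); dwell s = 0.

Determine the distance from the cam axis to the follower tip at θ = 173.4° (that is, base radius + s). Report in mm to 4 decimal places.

seg 1 [0°–159.4°] cycloidal, h=8: full span → s += 8 → s = 8.0000
seg 2 [159.4°–195.2°] cycloidal, h=13: θ=173.4° here. β=14, B=35.8. 13·(0.3911 − sin(2π·0.3911)/(2π)) = 3.7756 → s = 11.7756
radial distance = base radius + s = 49 + 11.7756 = 60.7756

60.7756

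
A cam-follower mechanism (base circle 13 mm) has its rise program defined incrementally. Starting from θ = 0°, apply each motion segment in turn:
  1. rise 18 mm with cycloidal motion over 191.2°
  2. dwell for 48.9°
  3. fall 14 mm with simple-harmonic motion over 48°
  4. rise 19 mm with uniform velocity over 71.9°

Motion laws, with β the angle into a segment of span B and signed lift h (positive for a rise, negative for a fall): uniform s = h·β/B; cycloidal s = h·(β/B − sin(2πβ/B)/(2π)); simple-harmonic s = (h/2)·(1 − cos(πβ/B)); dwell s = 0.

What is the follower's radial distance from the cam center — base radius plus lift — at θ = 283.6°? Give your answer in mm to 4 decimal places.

seg 1 [0°–191.2°] cycloidal, h=18: full span → s += 18 → s = 18.0000
seg 2 [191.2°–240.1°] dwell: s stays 18.0000
seg 3 [240.1°–288.1°] simple-harmonic, h=-14: θ=283.6° here. β=43.5, B=48. -14/2·(1 − cos(π·0.9062)) = -13.6986 → s = 4.3014
radial distance = base radius + s = 13 + 4.3014 = 17.3014

17.3014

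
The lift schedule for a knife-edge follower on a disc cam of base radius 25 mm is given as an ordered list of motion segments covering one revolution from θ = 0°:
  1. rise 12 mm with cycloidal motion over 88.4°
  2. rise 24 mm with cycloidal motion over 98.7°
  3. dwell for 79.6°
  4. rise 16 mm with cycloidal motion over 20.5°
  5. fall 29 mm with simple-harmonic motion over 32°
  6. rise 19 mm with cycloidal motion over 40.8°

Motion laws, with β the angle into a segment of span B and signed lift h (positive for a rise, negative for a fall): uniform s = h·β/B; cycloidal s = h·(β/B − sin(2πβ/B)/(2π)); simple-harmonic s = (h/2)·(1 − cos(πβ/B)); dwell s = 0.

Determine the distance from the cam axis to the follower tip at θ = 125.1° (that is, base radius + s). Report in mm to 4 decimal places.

seg 1 [0°–88.4°] cycloidal, h=12: full span → s += 12 → s = 12.0000
seg 2 [88.4°–187.1°] cycloidal, h=24: θ=125.1° here. β=36.7, B=98.7. 24·(0.3718 − sin(2π·0.3718)/(2π)) = 6.1699 → s = 18.1699
radial distance = base radius + s = 25 + 18.1699 = 43.1699

43.1699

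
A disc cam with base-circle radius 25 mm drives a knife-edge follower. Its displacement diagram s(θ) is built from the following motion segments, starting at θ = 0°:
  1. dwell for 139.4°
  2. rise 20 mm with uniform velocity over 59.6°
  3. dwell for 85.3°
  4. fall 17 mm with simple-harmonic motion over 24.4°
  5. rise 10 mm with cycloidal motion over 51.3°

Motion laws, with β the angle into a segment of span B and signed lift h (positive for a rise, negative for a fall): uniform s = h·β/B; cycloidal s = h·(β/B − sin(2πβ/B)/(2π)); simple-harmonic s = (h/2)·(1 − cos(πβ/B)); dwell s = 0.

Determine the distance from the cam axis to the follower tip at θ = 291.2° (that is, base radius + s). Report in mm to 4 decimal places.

seg 1 [0°–139.4°] dwell: s stays 0.0000
seg 2 [139.4°–199°] uniform, h=20: full span → s += 20 → s = 20.0000
seg 3 [199°–284.3°] dwell: s stays 20.0000
seg 4 [284.3°–308.7°] simple-harmonic, h=-17: θ=291.2° here. β=6.9, B=24.4. -17/2·(1 − cos(π·0.2828)) = -3.1394 → s = 16.8606
radial distance = base radius + s = 25 + 16.8606 = 41.8606

41.8606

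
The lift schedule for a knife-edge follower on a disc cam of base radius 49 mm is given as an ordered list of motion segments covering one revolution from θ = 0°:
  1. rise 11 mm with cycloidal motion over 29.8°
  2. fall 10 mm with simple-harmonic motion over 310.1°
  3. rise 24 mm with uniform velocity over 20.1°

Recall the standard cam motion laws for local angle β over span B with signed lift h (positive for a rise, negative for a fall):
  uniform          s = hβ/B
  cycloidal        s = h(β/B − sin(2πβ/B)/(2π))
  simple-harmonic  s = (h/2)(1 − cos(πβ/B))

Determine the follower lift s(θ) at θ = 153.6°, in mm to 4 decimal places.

seg 1 [0°–29.8°] cycloidal, h=11: full span → s += 11 → s = 11.0000
seg 2 [29.8°–339.9°] simple-harmonic, h=-10: θ=153.6° here. β=123.8, B=310.1. -10/2·(1 − cos(π·0.3992)) = -3.4434 → s = 7.5566

7.5566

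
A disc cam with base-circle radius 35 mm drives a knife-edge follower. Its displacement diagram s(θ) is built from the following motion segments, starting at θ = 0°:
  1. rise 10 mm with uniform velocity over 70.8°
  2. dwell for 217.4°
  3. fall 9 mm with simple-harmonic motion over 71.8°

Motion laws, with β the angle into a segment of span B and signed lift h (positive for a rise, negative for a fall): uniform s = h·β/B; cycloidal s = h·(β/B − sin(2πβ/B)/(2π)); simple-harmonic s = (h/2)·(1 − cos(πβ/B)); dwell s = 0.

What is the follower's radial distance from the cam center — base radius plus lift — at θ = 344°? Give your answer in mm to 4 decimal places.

seg 1 [0°–70.8°] uniform, h=10: full span → s += 10 → s = 10.0000
seg 2 [70.8°–288.2°] dwell: s stays 10.0000
seg 3 [288.2°–360°] simple-harmonic, h=-9: θ=344° here. β=55.8, B=71.8. -9/2·(1 − cos(π·0.7772)) = -7.9416 → s = 2.0584
radial distance = base radius + s = 35 + 2.0584 = 37.0584

37.0584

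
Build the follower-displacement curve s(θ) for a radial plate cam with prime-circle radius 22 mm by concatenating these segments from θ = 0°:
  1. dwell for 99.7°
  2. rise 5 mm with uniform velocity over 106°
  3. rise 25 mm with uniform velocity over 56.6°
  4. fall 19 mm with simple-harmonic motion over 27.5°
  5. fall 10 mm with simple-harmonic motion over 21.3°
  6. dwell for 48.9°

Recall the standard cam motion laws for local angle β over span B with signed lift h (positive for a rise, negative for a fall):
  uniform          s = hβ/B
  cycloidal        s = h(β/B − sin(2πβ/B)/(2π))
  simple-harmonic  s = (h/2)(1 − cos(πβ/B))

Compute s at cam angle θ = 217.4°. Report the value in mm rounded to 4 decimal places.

seg 1 [0°–99.7°] dwell: s stays 0.0000
seg 2 [99.7°–205.7°] uniform, h=5: full span → s += 5 → s = 5.0000
seg 3 [205.7°–262.3°] uniform, h=25: θ=217.4° here. β=11.7, B=56.6. 25·11.7/56.6 = 5.1678 → s = 10.1678

10.1678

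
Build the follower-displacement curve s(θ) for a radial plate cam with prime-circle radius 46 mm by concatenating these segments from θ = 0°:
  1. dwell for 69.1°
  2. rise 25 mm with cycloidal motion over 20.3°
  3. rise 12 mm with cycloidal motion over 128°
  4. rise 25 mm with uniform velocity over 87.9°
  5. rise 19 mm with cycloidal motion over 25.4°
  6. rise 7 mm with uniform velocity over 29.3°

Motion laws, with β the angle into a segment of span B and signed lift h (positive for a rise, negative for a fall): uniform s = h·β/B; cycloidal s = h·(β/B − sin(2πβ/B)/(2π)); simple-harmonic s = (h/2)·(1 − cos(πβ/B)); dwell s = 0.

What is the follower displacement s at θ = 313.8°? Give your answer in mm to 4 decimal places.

seg 1 [0°–69.1°] dwell: s stays 0.0000
seg 2 [69.1°–89.4°] cycloidal, h=25: full span → s += 25 → s = 25.0000
seg 3 [89.4°–217.4°] cycloidal, h=12: full span → s += 12 → s = 37.0000
seg 4 [217.4°–305.3°] uniform, h=25: full span → s += 25 → s = 62.0000
seg 5 [305.3°–330.7°] cycloidal, h=19: θ=313.8° here. β=8.5, B=25.4. 19·(0.3346 − sin(2π·0.3346)/(2π)) = 3.7520 → s = 65.7520

65.7520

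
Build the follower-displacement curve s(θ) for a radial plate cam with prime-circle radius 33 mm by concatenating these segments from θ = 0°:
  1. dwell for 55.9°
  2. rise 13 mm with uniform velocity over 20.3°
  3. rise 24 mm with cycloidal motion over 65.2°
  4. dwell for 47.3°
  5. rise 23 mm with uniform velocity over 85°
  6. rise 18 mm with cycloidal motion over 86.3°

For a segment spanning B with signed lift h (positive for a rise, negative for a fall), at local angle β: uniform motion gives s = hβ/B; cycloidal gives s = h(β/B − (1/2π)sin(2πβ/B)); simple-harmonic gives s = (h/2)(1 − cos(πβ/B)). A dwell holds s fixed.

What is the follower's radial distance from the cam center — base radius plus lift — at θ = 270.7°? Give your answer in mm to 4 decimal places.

seg 1 [0°–55.9°] dwell: s stays 0.0000
seg 2 [55.9°–76.2°] uniform, h=13: full span → s += 13 → s = 13.0000
seg 3 [76.2°–141.4°] cycloidal, h=24: full span → s += 24 → s = 37.0000
seg 4 [141.4°–188.7°] dwell: s stays 37.0000
seg 5 [188.7°–273.7°] uniform, h=23: θ=270.7° here. β=82, B=85. 23·82/85 = 22.1882 → s = 59.1882
radial distance = base radius + s = 33 + 59.1882 = 92.1882

92.1882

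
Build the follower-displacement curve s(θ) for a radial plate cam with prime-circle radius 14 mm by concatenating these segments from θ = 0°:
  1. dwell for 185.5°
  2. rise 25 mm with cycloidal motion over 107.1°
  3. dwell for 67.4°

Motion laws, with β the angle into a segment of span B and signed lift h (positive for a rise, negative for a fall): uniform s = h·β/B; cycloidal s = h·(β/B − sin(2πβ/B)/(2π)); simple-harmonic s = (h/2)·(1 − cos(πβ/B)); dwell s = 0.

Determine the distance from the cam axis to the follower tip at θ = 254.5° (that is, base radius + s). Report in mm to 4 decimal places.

seg 1 [0°–185.5°] dwell: s stays 0.0000
seg 2 [185.5°–292.6°] cycloidal, h=25: θ=254.5° here. β=69, B=107.1. 25·(0.6443 − sin(2π·0.6443)/(2π)) = 19.2390 → s = 19.2390
radial distance = base radius + s = 14 + 19.2390 = 33.2390

33.2390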